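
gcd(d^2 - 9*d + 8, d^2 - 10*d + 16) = d - 8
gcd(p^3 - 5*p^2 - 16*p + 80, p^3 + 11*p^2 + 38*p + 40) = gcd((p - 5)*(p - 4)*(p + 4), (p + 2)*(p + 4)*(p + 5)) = p + 4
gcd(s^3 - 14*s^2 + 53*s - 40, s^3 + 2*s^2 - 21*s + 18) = s - 1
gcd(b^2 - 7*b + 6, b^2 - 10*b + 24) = b - 6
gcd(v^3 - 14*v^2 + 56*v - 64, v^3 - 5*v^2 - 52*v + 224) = v^2 - 12*v + 32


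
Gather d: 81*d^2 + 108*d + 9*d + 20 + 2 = 81*d^2 + 117*d + 22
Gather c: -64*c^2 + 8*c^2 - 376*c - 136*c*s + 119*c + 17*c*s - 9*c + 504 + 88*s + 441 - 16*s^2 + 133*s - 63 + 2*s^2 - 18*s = -56*c^2 + c*(-119*s - 266) - 14*s^2 + 203*s + 882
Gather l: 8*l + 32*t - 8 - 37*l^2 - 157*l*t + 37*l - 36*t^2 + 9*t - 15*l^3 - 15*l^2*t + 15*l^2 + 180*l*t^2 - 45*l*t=-15*l^3 + l^2*(-15*t - 22) + l*(180*t^2 - 202*t + 45) - 36*t^2 + 41*t - 8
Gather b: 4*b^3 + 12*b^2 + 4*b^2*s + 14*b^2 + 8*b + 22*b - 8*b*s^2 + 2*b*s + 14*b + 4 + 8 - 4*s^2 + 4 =4*b^3 + b^2*(4*s + 26) + b*(-8*s^2 + 2*s + 44) - 4*s^2 + 16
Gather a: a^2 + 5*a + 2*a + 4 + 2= a^2 + 7*a + 6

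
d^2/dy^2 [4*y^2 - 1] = 8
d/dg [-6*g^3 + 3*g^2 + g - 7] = -18*g^2 + 6*g + 1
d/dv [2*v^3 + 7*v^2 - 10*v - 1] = 6*v^2 + 14*v - 10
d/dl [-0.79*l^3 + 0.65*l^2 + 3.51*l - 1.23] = -2.37*l^2 + 1.3*l + 3.51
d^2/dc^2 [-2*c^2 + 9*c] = -4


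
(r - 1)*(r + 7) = r^2 + 6*r - 7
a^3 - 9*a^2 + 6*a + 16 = (a - 8)*(a - 2)*(a + 1)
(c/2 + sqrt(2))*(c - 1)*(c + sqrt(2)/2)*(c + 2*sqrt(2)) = c^4/2 - c^3/2 + 9*sqrt(2)*c^3/4 - 9*sqrt(2)*c^2/4 + 6*c^2 - 6*c + 2*sqrt(2)*c - 2*sqrt(2)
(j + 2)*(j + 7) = j^2 + 9*j + 14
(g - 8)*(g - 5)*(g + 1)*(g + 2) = g^4 - 10*g^3 + 3*g^2 + 94*g + 80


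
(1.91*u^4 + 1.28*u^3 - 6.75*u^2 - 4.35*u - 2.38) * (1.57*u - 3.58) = 2.9987*u^5 - 4.8282*u^4 - 15.1799*u^3 + 17.3355*u^2 + 11.8364*u + 8.5204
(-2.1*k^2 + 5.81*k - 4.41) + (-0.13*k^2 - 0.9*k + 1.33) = -2.23*k^2 + 4.91*k - 3.08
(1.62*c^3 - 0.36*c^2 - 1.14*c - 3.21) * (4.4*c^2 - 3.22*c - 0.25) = 7.128*c^5 - 6.8004*c^4 - 4.2618*c^3 - 10.3632*c^2 + 10.6212*c + 0.8025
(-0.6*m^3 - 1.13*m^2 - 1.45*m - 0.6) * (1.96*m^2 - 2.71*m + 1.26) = -1.176*m^5 - 0.5888*m^4 - 0.5357*m^3 + 1.3297*m^2 - 0.201*m - 0.756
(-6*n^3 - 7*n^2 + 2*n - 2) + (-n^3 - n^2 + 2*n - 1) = -7*n^3 - 8*n^2 + 4*n - 3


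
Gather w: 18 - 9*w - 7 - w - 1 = 10 - 10*w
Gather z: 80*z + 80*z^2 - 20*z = 80*z^2 + 60*z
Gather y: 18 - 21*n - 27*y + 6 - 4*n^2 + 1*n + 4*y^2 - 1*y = -4*n^2 - 20*n + 4*y^2 - 28*y + 24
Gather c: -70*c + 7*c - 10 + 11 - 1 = -63*c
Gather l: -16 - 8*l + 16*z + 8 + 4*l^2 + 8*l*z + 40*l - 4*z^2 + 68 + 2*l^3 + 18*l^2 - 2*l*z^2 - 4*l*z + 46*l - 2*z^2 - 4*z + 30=2*l^3 + 22*l^2 + l*(-2*z^2 + 4*z + 78) - 6*z^2 + 12*z + 90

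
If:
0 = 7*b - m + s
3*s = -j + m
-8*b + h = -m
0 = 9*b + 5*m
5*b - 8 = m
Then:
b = 20/17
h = 196/17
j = 492/17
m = -36/17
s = -176/17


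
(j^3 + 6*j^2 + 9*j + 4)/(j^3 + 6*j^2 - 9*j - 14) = (j^2 + 5*j + 4)/(j^2 + 5*j - 14)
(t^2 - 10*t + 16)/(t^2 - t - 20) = (-t^2 + 10*t - 16)/(-t^2 + t + 20)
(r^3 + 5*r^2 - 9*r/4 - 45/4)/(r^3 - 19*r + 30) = (r^2 - 9/4)/(r^2 - 5*r + 6)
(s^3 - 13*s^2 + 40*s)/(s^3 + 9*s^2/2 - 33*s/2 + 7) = 2*s*(s^2 - 13*s + 40)/(2*s^3 + 9*s^2 - 33*s + 14)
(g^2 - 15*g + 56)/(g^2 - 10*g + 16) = (g - 7)/(g - 2)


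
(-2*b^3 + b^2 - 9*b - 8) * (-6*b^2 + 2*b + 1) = 12*b^5 - 10*b^4 + 54*b^3 + 31*b^2 - 25*b - 8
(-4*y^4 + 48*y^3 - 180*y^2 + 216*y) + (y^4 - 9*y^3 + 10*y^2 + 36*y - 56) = -3*y^4 + 39*y^3 - 170*y^2 + 252*y - 56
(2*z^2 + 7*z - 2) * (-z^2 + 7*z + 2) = -2*z^4 + 7*z^3 + 55*z^2 - 4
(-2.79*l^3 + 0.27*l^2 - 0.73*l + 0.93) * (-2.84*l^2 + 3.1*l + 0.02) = 7.9236*l^5 - 9.4158*l^4 + 2.8544*l^3 - 4.8988*l^2 + 2.8684*l + 0.0186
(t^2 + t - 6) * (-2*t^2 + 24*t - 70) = -2*t^4 + 22*t^3 - 34*t^2 - 214*t + 420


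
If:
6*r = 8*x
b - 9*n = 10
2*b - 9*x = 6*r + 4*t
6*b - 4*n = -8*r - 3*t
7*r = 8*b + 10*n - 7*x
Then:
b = -2585/2599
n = -3175/2599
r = -4280/2599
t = 12350/2599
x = -3210/2599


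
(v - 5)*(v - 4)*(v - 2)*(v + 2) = v^4 - 9*v^3 + 16*v^2 + 36*v - 80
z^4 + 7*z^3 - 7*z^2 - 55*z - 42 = (z - 3)*(z + 1)*(z + 2)*(z + 7)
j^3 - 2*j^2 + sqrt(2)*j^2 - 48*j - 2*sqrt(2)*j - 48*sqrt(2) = (j - 8)*(j + 6)*(j + sqrt(2))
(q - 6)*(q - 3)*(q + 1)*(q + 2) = q^4 - 6*q^3 - 7*q^2 + 36*q + 36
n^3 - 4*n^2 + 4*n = n*(n - 2)^2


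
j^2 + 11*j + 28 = (j + 4)*(j + 7)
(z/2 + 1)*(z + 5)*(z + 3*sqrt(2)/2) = z^3/2 + 3*sqrt(2)*z^2/4 + 7*z^2/2 + 5*z + 21*sqrt(2)*z/4 + 15*sqrt(2)/2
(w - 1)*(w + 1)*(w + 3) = w^3 + 3*w^2 - w - 3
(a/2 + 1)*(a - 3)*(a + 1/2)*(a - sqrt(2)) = a^4/2 - sqrt(2)*a^3/2 - a^3/4 - 13*a^2/4 + sqrt(2)*a^2/4 - 3*a/2 + 13*sqrt(2)*a/4 + 3*sqrt(2)/2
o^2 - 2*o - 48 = (o - 8)*(o + 6)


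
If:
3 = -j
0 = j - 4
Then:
No Solution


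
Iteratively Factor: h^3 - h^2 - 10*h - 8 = (h + 2)*(h^2 - 3*h - 4) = (h + 1)*(h + 2)*(h - 4)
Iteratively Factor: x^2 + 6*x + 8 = (x + 2)*(x + 4)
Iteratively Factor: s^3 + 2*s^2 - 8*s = (s)*(s^2 + 2*s - 8) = s*(s + 4)*(s - 2)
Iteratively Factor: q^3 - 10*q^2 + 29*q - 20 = (q - 1)*(q^2 - 9*q + 20) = (q - 4)*(q - 1)*(q - 5)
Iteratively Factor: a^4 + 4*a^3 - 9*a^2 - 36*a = (a + 4)*(a^3 - 9*a) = (a + 3)*(a + 4)*(a^2 - 3*a) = (a - 3)*(a + 3)*(a + 4)*(a)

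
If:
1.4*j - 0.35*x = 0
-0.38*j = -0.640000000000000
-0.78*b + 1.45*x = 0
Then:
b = 12.52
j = 1.68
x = 6.74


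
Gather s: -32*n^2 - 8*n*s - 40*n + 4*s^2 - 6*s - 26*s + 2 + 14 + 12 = -32*n^2 - 40*n + 4*s^2 + s*(-8*n - 32) + 28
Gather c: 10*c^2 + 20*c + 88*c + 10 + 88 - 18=10*c^2 + 108*c + 80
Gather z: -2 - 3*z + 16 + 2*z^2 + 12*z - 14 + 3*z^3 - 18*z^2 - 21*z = 3*z^3 - 16*z^2 - 12*z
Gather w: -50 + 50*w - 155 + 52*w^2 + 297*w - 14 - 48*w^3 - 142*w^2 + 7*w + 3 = -48*w^3 - 90*w^2 + 354*w - 216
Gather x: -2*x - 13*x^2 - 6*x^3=-6*x^3 - 13*x^2 - 2*x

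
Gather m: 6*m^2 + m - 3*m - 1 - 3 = 6*m^2 - 2*m - 4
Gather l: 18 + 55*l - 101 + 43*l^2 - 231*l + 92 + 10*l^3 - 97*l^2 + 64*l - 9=10*l^3 - 54*l^2 - 112*l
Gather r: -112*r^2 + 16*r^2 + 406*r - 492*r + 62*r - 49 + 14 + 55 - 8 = -96*r^2 - 24*r + 12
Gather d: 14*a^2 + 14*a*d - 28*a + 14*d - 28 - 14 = 14*a^2 - 28*a + d*(14*a + 14) - 42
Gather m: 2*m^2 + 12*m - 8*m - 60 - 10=2*m^2 + 4*m - 70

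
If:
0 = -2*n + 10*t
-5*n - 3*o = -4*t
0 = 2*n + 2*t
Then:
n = 0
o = 0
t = 0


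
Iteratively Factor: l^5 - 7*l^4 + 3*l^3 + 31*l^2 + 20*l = (l + 1)*(l^4 - 8*l^3 + 11*l^2 + 20*l) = (l + 1)^2*(l^3 - 9*l^2 + 20*l) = l*(l + 1)^2*(l^2 - 9*l + 20) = l*(l - 4)*(l + 1)^2*(l - 5)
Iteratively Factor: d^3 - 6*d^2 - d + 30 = (d - 3)*(d^2 - 3*d - 10) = (d - 5)*(d - 3)*(d + 2)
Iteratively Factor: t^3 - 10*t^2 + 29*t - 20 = (t - 5)*(t^2 - 5*t + 4) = (t - 5)*(t - 4)*(t - 1)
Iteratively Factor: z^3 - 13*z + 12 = (z - 3)*(z^2 + 3*z - 4) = (z - 3)*(z - 1)*(z + 4)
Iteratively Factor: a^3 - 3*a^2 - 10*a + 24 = (a - 2)*(a^2 - a - 12) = (a - 2)*(a + 3)*(a - 4)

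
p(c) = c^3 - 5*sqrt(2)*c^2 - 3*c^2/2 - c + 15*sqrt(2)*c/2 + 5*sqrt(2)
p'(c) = 3*c^2 - 10*sqrt(2)*c - 3*c - 1 + 15*sqrt(2)/2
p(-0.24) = 4.26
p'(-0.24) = 13.89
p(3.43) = -20.46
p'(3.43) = -13.90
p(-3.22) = -146.12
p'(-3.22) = 95.91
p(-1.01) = -12.41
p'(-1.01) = 29.98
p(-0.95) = -10.65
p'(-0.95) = 28.60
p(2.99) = -14.10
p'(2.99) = -14.83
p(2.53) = -7.29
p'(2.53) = -14.56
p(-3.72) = -198.75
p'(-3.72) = 114.89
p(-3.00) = -125.89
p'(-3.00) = 88.03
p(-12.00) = -3070.44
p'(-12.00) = 647.31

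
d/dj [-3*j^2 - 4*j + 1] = -6*j - 4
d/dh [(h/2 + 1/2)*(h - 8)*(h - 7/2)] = 3*h^2/2 - 21*h/2 + 33/4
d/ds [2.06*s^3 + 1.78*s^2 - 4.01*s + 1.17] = 6.18*s^2 + 3.56*s - 4.01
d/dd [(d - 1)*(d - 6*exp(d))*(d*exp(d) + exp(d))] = (d^3 - 12*d^2*exp(d) + 3*d^2 - 12*d*exp(d) - d + 12*exp(d) - 1)*exp(d)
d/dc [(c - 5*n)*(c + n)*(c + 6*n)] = 3*c^2 + 4*c*n - 29*n^2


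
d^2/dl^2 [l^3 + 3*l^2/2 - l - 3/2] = 6*l + 3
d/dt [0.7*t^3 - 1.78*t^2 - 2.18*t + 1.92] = 2.1*t^2 - 3.56*t - 2.18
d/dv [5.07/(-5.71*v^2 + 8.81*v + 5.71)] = (57.8994*v - 44.6667)/(-5.71*v^2 + 8.81*v + 5.71)^2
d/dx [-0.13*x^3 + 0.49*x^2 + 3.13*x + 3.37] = -0.39*x^2 + 0.98*x + 3.13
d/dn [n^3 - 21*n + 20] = 3*n^2 - 21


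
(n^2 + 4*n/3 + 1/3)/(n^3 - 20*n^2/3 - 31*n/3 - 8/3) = 1/(n - 8)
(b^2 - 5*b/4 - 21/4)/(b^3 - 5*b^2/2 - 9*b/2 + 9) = (4*b + 7)/(2*(2*b^2 + b - 6))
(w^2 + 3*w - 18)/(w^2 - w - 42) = (w - 3)/(w - 7)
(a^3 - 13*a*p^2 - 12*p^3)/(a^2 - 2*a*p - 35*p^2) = (-a^3 + 13*a*p^2 + 12*p^3)/(-a^2 + 2*a*p + 35*p^2)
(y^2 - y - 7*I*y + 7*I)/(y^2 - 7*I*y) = (y - 1)/y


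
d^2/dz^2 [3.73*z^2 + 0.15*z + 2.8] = 7.46000000000000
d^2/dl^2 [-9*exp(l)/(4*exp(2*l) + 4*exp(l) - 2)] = 9*(-4*exp(4*l) + 4*exp(3*l) - 12*exp(2*l) - 2*exp(l) - 1)*exp(l)/(2*(8*exp(6*l) + 24*exp(5*l) + 12*exp(4*l) - 16*exp(3*l) - 6*exp(2*l) + 6*exp(l) - 1))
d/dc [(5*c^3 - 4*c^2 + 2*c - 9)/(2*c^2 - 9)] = (10*c^4 - 139*c^2 + 108*c - 18)/(4*c^4 - 36*c^2 + 81)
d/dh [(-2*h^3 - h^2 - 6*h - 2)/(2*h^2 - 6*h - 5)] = 2*(-2*h^4 + 12*h^3 + 24*h^2 + 9*h + 9)/(4*h^4 - 24*h^3 + 16*h^2 + 60*h + 25)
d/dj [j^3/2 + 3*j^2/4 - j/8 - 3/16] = 3*j^2/2 + 3*j/2 - 1/8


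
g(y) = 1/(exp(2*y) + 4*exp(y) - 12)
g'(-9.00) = 0.00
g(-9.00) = -0.08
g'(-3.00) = 0.00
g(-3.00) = -0.08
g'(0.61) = -9.03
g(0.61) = -0.80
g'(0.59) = -5.87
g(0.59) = -0.65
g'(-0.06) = -0.10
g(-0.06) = -0.14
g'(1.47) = -0.09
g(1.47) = 0.04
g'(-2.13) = -0.00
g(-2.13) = -0.09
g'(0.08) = -0.16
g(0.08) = -0.15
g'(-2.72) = -0.00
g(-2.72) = -0.09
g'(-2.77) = -0.00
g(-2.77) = -0.09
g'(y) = (-2*exp(2*y) - 4*exp(y))/(exp(2*y) + 4*exp(y) - 12)^2 = 2*(-exp(y) - 2)*exp(y)/(exp(2*y) + 4*exp(y) - 12)^2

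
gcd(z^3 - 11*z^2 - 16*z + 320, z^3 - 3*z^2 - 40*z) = z^2 - 3*z - 40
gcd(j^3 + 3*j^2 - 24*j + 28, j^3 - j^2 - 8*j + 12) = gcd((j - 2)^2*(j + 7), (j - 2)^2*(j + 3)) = j^2 - 4*j + 4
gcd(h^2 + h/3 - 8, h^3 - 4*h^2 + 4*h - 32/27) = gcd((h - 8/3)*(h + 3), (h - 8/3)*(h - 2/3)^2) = h - 8/3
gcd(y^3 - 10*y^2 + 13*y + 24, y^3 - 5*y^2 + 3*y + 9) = y^2 - 2*y - 3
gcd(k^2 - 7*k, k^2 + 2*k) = k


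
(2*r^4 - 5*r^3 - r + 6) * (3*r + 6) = 6*r^5 - 3*r^4 - 30*r^3 - 3*r^2 + 12*r + 36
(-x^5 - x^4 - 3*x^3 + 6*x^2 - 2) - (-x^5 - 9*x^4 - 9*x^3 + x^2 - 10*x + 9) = 8*x^4 + 6*x^3 + 5*x^2 + 10*x - 11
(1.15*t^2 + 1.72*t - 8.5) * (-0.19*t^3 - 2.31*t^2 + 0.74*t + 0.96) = -0.2185*t^5 - 2.9833*t^4 - 1.5072*t^3 + 22.0118*t^2 - 4.6388*t - 8.16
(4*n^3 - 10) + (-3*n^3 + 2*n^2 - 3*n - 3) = n^3 + 2*n^2 - 3*n - 13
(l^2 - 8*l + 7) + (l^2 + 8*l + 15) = 2*l^2 + 22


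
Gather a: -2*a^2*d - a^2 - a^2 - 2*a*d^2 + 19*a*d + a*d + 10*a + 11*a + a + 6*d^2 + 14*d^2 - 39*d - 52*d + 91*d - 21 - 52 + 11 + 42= a^2*(-2*d - 2) + a*(-2*d^2 + 20*d + 22) + 20*d^2 - 20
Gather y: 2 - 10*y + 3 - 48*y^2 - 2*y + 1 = -48*y^2 - 12*y + 6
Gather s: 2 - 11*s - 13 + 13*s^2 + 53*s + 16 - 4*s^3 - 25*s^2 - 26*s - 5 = -4*s^3 - 12*s^2 + 16*s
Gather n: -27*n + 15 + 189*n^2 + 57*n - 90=189*n^2 + 30*n - 75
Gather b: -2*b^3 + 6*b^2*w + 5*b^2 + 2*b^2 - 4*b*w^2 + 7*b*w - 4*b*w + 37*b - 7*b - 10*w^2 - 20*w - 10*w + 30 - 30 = -2*b^3 + b^2*(6*w + 7) + b*(-4*w^2 + 3*w + 30) - 10*w^2 - 30*w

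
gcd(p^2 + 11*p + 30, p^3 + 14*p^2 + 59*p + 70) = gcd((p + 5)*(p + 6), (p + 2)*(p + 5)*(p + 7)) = p + 5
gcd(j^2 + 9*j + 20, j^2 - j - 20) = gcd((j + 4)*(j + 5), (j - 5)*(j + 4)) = j + 4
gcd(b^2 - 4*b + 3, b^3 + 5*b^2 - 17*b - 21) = b - 3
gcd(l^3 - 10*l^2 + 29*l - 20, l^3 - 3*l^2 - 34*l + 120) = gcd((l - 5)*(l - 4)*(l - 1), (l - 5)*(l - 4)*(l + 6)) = l^2 - 9*l + 20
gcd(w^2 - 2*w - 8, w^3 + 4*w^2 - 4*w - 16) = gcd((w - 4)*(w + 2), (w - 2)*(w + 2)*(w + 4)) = w + 2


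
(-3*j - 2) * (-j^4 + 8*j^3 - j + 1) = 3*j^5 - 22*j^4 - 16*j^3 + 3*j^2 - j - 2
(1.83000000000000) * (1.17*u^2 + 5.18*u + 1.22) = 2.1411*u^2 + 9.4794*u + 2.2326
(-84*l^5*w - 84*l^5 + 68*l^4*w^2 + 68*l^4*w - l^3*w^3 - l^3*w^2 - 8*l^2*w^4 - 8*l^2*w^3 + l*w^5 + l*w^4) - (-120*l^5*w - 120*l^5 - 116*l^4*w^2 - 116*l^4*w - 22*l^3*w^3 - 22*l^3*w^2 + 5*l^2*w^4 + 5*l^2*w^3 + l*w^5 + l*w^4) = 36*l^5*w + 36*l^5 + 184*l^4*w^2 + 184*l^4*w + 21*l^3*w^3 + 21*l^3*w^2 - 13*l^2*w^4 - 13*l^2*w^3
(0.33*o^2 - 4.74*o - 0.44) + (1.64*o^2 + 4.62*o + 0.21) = 1.97*o^2 - 0.12*o - 0.23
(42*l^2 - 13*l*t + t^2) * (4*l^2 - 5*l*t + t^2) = 168*l^4 - 262*l^3*t + 111*l^2*t^2 - 18*l*t^3 + t^4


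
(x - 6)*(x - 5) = x^2 - 11*x + 30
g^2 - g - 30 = (g - 6)*(g + 5)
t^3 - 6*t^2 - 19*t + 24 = (t - 8)*(t - 1)*(t + 3)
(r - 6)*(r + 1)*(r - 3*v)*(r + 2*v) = r^4 - r^3*v - 5*r^3 - 6*r^2*v^2 + 5*r^2*v - 6*r^2 + 30*r*v^2 + 6*r*v + 36*v^2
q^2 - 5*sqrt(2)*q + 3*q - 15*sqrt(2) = (q + 3)*(q - 5*sqrt(2))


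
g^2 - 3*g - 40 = (g - 8)*(g + 5)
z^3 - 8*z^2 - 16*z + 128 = (z - 8)*(z - 4)*(z + 4)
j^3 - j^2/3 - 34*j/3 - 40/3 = (j - 4)*(j + 5/3)*(j + 2)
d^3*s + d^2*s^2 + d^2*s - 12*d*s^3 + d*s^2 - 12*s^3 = (d - 3*s)*(d + 4*s)*(d*s + s)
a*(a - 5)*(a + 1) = a^3 - 4*a^2 - 5*a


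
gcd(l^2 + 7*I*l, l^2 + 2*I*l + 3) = 1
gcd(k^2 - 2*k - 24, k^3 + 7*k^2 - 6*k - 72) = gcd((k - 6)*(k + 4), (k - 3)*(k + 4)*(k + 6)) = k + 4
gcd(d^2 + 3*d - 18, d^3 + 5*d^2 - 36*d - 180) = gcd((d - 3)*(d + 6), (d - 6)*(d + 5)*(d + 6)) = d + 6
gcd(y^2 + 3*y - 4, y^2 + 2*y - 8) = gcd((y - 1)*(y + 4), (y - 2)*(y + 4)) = y + 4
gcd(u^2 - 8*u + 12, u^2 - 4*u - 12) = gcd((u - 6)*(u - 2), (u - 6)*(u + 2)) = u - 6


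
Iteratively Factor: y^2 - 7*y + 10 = (y - 2)*(y - 5)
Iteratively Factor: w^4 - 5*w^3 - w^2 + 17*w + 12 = (w + 1)*(w^3 - 6*w^2 + 5*w + 12) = (w + 1)^2*(w^2 - 7*w + 12) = (w - 4)*(w + 1)^2*(w - 3)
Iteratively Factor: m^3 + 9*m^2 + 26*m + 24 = (m + 4)*(m^2 + 5*m + 6) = (m + 3)*(m + 4)*(m + 2)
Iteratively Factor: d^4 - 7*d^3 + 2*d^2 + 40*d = (d - 5)*(d^3 - 2*d^2 - 8*d) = (d - 5)*(d + 2)*(d^2 - 4*d) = d*(d - 5)*(d + 2)*(d - 4)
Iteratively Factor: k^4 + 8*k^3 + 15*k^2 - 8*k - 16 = (k + 4)*(k^3 + 4*k^2 - k - 4) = (k + 4)^2*(k^2 - 1) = (k + 1)*(k + 4)^2*(k - 1)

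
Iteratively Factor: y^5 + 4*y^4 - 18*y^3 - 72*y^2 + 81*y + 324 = (y + 4)*(y^4 - 18*y^2 + 81) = (y - 3)*(y + 4)*(y^3 + 3*y^2 - 9*y - 27) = (y - 3)*(y + 3)*(y + 4)*(y^2 - 9) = (y - 3)*(y + 3)^2*(y + 4)*(y - 3)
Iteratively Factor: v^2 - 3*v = (v - 3)*(v)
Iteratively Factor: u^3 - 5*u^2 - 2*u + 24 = (u + 2)*(u^2 - 7*u + 12) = (u - 4)*(u + 2)*(u - 3)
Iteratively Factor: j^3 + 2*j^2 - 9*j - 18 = (j - 3)*(j^2 + 5*j + 6) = (j - 3)*(j + 2)*(j + 3)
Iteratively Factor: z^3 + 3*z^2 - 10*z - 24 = (z - 3)*(z^2 + 6*z + 8) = (z - 3)*(z + 2)*(z + 4)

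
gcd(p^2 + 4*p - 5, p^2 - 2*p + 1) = p - 1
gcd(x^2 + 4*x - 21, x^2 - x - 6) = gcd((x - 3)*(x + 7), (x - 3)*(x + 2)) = x - 3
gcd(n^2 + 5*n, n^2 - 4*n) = n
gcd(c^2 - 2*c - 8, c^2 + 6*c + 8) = c + 2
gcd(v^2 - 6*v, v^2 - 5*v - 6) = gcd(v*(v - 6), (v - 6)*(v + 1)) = v - 6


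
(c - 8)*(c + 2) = c^2 - 6*c - 16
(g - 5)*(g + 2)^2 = g^3 - g^2 - 16*g - 20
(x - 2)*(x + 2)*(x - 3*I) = x^3 - 3*I*x^2 - 4*x + 12*I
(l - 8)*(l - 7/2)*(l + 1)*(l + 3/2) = l^4 - 9*l^3 + 3*l^2/4 + 211*l/4 + 42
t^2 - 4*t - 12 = (t - 6)*(t + 2)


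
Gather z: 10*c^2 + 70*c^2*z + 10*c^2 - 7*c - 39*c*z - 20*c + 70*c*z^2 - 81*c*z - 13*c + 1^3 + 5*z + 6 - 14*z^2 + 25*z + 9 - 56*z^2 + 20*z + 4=20*c^2 - 40*c + z^2*(70*c - 70) + z*(70*c^2 - 120*c + 50) + 20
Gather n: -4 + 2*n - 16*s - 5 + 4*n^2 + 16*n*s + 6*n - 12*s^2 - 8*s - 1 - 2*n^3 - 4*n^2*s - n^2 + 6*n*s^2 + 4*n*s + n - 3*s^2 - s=-2*n^3 + n^2*(3 - 4*s) + n*(6*s^2 + 20*s + 9) - 15*s^2 - 25*s - 10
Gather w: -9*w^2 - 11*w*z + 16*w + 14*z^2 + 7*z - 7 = -9*w^2 + w*(16 - 11*z) + 14*z^2 + 7*z - 7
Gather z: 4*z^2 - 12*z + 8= 4*z^2 - 12*z + 8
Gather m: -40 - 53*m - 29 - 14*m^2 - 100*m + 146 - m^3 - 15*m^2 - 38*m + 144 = -m^3 - 29*m^2 - 191*m + 221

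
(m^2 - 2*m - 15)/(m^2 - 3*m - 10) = (m + 3)/(m + 2)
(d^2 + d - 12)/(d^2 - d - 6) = (d + 4)/(d + 2)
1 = 1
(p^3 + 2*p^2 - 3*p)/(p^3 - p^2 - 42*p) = (-p^2 - 2*p + 3)/(-p^2 + p + 42)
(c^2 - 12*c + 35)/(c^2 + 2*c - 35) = (c - 7)/(c + 7)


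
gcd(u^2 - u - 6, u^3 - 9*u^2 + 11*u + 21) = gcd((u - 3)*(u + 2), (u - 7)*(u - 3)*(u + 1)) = u - 3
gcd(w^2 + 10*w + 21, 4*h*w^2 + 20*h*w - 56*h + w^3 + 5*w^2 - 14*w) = w + 7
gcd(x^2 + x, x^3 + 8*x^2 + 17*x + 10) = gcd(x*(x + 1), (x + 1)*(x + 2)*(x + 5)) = x + 1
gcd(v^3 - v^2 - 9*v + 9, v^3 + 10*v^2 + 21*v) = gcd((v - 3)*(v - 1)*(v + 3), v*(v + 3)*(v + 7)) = v + 3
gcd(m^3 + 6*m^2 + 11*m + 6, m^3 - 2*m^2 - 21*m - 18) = m^2 + 4*m + 3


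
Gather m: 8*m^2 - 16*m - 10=8*m^2 - 16*m - 10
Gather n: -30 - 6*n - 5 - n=-7*n - 35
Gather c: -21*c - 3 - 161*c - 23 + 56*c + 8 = -126*c - 18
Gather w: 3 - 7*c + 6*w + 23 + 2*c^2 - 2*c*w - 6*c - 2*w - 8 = 2*c^2 - 13*c + w*(4 - 2*c) + 18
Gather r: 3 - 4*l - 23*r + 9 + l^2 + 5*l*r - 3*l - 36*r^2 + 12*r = l^2 - 7*l - 36*r^2 + r*(5*l - 11) + 12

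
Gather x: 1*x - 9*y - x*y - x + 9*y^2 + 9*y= -x*y + 9*y^2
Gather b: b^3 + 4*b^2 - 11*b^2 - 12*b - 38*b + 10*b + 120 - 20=b^3 - 7*b^2 - 40*b + 100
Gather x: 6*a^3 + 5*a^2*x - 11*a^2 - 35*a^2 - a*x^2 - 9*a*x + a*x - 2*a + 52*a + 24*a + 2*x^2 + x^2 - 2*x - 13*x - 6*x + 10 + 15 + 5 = 6*a^3 - 46*a^2 + 74*a + x^2*(3 - a) + x*(5*a^2 - 8*a - 21) + 30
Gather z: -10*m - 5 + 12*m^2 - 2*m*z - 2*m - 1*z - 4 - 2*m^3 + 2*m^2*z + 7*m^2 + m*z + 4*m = -2*m^3 + 19*m^2 - 8*m + z*(2*m^2 - m - 1) - 9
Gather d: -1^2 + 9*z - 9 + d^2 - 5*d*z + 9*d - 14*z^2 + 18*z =d^2 + d*(9 - 5*z) - 14*z^2 + 27*z - 10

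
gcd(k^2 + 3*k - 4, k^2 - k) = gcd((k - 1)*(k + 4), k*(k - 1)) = k - 1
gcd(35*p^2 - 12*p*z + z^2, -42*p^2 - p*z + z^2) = -7*p + z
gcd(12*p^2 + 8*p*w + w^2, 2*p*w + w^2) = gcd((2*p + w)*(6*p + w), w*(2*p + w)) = 2*p + w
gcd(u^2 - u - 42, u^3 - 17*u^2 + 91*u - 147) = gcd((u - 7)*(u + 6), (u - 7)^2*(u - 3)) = u - 7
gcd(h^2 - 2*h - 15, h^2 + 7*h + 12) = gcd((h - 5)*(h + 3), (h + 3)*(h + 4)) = h + 3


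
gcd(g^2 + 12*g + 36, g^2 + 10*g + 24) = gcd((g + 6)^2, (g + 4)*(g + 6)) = g + 6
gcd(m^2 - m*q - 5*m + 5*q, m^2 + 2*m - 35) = m - 5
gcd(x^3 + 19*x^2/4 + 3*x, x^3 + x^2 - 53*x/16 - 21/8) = x + 3/4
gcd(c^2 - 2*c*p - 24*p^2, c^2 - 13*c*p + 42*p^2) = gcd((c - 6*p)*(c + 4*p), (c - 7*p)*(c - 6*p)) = -c + 6*p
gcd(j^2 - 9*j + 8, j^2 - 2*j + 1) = j - 1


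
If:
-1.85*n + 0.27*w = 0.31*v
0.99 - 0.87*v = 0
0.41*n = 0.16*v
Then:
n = 0.44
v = 1.14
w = 4.35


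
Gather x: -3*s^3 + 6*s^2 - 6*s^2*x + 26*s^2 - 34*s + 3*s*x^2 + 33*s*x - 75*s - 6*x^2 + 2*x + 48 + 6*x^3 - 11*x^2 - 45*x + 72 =-3*s^3 + 32*s^2 - 109*s + 6*x^3 + x^2*(3*s - 17) + x*(-6*s^2 + 33*s - 43) + 120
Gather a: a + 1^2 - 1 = a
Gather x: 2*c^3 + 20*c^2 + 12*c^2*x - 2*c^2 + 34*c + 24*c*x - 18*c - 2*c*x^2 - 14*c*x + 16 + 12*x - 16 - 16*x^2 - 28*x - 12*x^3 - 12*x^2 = 2*c^3 + 18*c^2 + 16*c - 12*x^3 + x^2*(-2*c - 28) + x*(12*c^2 + 10*c - 16)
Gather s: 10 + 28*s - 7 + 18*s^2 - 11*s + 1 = 18*s^2 + 17*s + 4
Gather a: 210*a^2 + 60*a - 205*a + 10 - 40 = 210*a^2 - 145*a - 30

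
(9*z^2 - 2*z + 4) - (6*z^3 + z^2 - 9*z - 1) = -6*z^3 + 8*z^2 + 7*z + 5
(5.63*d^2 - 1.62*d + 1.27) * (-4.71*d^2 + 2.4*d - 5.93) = -26.5173*d^4 + 21.1422*d^3 - 43.2556*d^2 + 12.6546*d - 7.5311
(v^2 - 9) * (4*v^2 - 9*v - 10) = 4*v^4 - 9*v^3 - 46*v^2 + 81*v + 90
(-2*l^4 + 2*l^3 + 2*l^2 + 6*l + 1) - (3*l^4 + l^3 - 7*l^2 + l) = -5*l^4 + l^3 + 9*l^2 + 5*l + 1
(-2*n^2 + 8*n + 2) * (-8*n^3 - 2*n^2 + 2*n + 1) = 16*n^5 - 60*n^4 - 36*n^3 + 10*n^2 + 12*n + 2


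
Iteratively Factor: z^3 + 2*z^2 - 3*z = (z)*(z^2 + 2*z - 3) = z*(z + 3)*(z - 1)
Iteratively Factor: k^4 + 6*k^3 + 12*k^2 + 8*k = (k + 2)*(k^3 + 4*k^2 + 4*k) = (k + 2)^2*(k^2 + 2*k) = (k + 2)^3*(k)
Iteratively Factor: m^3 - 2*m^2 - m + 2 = (m + 1)*(m^2 - 3*m + 2) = (m - 2)*(m + 1)*(m - 1)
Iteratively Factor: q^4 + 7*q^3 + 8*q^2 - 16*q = (q)*(q^3 + 7*q^2 + 8*q - 16) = q*(q + 4)*(q^2 + 3*q - 4) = q*(q + 4)^2*(q - 1)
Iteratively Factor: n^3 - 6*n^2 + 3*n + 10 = (n + 1)*(n^2 - 7*n + 10) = (n - 2)*(n + 1)*(n - 5)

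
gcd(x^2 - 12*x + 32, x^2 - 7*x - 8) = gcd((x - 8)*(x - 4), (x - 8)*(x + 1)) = x - 8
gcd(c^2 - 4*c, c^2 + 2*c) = c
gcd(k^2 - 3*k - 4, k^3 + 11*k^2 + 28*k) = 1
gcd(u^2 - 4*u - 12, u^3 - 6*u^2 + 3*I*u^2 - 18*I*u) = u - 6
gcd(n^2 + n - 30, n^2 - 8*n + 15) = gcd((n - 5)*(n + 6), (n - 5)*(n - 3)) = n - 5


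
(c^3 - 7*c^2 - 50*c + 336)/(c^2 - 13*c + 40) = (c^2 + c - 42)/(c - 5)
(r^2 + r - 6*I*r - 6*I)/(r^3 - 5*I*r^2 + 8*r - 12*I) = (r + 1)/(r^2 + I*r + 2)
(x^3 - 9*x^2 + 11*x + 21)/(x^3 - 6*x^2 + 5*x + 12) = (x - 7)/(x - 4)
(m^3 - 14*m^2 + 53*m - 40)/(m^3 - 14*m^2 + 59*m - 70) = (m^2 - 9*m + 8)/(m^2 - 9*m + 14)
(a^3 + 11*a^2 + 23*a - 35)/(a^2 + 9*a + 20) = (a^2 + 6*a - 7)/(a + 4)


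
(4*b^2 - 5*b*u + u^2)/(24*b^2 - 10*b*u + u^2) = (-b + u)/(-6*b + u)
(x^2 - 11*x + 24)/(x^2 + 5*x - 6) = (x^2 - 11*x + 24)/(x^2 + 5*x - 6)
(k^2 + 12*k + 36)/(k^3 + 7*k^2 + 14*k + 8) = (k^2 + 12*k + 36)/(k^3 + 7*k^2 + 14*k + 8)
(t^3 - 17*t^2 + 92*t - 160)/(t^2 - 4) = (t^3 - 17*t^2 + 92*t - 160)/(t^2 - 4)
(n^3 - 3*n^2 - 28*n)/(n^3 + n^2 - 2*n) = (n^2 - 3*n - 28)/(n^2 + n - 2)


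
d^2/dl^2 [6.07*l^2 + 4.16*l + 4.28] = 12.1400000000000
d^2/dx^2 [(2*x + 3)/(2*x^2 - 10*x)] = (x*(7 - 6*x)*(x - 5) + (2*x - 5)^2*(2*x + 3))/(x^3*(x - 5)^3)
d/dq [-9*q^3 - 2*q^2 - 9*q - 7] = -27*q^2 - 4*q - 9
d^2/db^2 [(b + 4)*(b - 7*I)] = 2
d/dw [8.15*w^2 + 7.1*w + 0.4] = 16.3*w + 7.1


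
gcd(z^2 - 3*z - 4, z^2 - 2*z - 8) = z - 4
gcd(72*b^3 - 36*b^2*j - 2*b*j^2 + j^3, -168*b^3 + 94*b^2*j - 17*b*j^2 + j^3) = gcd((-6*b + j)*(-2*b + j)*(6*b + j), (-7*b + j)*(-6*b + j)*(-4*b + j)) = 6*b - j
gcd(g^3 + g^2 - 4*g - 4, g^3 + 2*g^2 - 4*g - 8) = g^2 - 4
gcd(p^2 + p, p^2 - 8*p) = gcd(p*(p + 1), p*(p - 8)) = p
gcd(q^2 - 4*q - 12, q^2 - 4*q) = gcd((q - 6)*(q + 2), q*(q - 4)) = 1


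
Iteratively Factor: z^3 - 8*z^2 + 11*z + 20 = (z - 4)*(z^2 - 4*z - 5) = (z - 5)*(z - 4)*(z + 1)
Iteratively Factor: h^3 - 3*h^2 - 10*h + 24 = (h - 4)*(h^2 + h - 6) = (h - 4)*(h + 3)*(h - 2)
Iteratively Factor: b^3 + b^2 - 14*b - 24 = (b + 3)*(b^2 - 2*b - 8) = (b + 2)*(b + 3)*(b - 4)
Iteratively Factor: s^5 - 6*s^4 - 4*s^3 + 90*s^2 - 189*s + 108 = (s - 3)*(s^4 - 3*s^3 - 13*s^2 + 51*s - 36) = (s - 3)^2*(s^3 - 13*s + 12) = (s - 3)^2*(s - 1)*(s^2 + s - 12) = (s - 3)^3*(s - 1)*(s + 4)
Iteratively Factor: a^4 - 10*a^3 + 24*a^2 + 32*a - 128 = (a - 4)*(a^3 - 6*a^2 + 32) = (a - 4)^2*(a^2 - 2*a - 8) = (a - 4)^2*(a + 2)*(a - 4)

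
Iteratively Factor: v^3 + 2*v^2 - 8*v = (v)*(v^2 + 2*v - 8) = v*(v - 2)*(v + 4)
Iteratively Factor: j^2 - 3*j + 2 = (j - 2)*(j - 1)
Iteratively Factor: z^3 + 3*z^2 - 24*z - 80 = (z + 4)*(z^2 - z - 20) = (z - 5)*(z + 4)*(z + 4)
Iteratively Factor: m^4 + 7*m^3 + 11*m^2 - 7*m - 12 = (m + 3)*(m^3 + 4*m^2 - m - 4) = (m + 1)*(m + 3)*(m^2 + 3*m - 4) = (m - 1)*(m + 1)*(m + 3)*(m + 4)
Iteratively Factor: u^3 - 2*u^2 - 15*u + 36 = (u + 4)*(u^2 - 6*u + 9) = (u - 3)*(u + 4)*(u - 3)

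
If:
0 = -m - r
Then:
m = -r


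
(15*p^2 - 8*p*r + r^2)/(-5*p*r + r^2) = (-3*p + r)/r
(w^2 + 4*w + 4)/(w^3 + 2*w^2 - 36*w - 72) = (w + 2)/(w^2 - 36)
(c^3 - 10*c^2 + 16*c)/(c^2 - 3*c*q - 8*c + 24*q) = c*(2 - c)/(-c + 3*q)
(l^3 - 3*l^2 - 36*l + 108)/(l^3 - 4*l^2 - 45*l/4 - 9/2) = 4*(l^2 + 3*l - 18)/(4*l^2 + 8*l + 3)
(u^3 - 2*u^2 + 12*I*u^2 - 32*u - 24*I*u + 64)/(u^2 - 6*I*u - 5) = (u^3 + u^2*(-2 + 12*I) + u*(-32 - 24*I) + 64)/(u^2 - 6*I*u - 5)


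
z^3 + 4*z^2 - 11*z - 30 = (z - 3)*(z + 2)*(z + 5)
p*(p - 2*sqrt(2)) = p^2 - 2*sqrt(2)*p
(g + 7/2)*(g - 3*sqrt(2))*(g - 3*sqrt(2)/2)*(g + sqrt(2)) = g^4 - 7*sqrt(2)*g^3/2 + 7*g^3/2 - 49*sqrt(2)*g^2/4 + 9*sqrt(2)*g + 63*sqrt(2)/2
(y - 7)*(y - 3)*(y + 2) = y^3 - 8*y^2 + y + 42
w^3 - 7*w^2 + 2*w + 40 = (w - 5)*(w - 4)*(w + 2)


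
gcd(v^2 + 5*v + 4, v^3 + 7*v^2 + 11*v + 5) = v + 1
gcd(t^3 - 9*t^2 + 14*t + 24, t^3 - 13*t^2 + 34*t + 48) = t^2 - 5*t - 6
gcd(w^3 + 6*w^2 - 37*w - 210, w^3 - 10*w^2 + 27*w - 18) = w - 6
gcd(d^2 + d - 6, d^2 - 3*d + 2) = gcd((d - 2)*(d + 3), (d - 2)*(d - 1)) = d - 2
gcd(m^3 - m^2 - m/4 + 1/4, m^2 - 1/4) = m^2 - 1/4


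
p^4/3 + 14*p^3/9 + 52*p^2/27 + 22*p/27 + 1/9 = (p/3 + 1)*(p + 1/3)^2*(p + 1)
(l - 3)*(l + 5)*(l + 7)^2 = l^4 + 16*l^3 + 62*l^2 - 112*l - 735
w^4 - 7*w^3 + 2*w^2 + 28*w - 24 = (w - 6)*(w - 2)*(w - 1)*(w + 2)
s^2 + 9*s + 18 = (s + 3)*(s + 6)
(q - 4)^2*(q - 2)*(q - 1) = q^4 - 11*q^3 + 42*q^2 - 64*q + 32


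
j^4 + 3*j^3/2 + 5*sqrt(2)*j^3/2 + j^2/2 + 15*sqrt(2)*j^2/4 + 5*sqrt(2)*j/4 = j*(j + 1/2)*(j + 1)*(j + 5*sqrt(2)/2)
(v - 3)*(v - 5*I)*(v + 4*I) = v^3 - 3*v^2 - I*v^2 + 20*v + 3*I*v - 60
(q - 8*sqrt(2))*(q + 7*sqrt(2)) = q^2 - sqrt(2)*q - 112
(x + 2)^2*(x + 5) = x^3 + 9*x^2 + 24*x + 20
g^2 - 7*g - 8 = (g - 8)*(g + 1)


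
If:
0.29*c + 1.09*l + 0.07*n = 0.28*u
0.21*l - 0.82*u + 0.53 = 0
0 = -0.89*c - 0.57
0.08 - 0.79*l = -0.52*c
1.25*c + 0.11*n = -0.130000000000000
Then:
No Solution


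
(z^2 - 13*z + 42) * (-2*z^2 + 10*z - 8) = -2*z^4 + 36*z^3 - 222*z^2 + 524*z - 336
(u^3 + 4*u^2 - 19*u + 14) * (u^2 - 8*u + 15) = u^5 - 4*u^4 - 36*u^3 + 226*u^2 - 397*u + 210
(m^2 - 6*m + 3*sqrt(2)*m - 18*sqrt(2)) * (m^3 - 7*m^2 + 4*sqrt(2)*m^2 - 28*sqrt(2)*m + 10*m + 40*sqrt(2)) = m^5 - 13*m^4 + 7*sqrt(2)*m^4 - 91*sqrt(2)*m^3 + 76*m^3 - 372*m^2 + 364*sqrt(2)*m^2 - 420*sqrt(2)*m + 1248*m - 1440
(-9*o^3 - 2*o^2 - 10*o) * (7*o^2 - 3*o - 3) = -63*o^5 + 13*o^4 - 37*o^3 + 36*o^2 + 30*o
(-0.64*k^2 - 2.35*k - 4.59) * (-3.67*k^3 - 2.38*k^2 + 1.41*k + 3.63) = 2.3488*k^5 + 10.1477*k^4 + 21.5359*k^3 + 5.2875*k^2 - 15.0024*k - 16.6617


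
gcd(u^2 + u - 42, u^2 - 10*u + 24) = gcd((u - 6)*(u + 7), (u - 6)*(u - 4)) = u - 6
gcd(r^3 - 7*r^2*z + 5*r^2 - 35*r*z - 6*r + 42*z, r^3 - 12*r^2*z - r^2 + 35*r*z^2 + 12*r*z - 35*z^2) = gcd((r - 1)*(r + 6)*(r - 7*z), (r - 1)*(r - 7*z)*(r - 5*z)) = -r^2 + 7*r*z + r - 7*z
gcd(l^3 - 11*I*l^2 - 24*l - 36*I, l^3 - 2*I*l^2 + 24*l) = l - 6*I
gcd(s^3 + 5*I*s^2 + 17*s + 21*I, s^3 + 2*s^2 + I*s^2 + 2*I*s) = s + I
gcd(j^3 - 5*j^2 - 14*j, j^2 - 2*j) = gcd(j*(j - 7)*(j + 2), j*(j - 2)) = j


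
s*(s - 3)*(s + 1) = s^3 - 2*s^2 - 3*s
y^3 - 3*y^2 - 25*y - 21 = (y - 7)*(y + 1)*(y + 3)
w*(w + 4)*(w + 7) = w^3 + 11*w^2 + 28*w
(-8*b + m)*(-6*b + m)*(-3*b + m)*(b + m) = -144*b^4 - 54*b^3*m + 73*b^2*m^2 - 16*b*m^3 + m^4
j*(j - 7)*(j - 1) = j^3 - 8*j^2 + 7*j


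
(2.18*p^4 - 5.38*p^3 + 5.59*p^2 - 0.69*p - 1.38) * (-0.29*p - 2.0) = -0.6322*p^5 - 2.7998*p^4 + 9.1389*p^3 - 10.9799*p^2 + 1.7802*p + 2.76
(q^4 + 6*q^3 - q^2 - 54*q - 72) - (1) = q^4 + 6*q^3 - q^2 - 54*q - 73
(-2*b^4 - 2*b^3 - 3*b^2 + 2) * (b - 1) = -2*b^5 - b^3 + 3*b^2 + 2*b - 2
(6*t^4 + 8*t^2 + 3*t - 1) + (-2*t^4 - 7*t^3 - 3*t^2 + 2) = 4*t^4 - 7*t^3 + 5*t^2 + 3*t + 1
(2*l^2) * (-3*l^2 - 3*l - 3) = -6*l^4 - 6*l^3 - 6*l^2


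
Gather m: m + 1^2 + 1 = m + 2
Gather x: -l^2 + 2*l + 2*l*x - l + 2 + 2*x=-l^2 + l + x*(2*l + 2) + 2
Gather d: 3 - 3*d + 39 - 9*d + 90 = 132 - 12*d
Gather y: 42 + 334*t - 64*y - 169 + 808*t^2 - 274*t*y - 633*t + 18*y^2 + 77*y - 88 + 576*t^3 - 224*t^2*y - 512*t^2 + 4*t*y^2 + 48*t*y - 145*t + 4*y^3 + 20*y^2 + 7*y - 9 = 576*t^3 + 296*t^2 - 444*t + 4*y^3 + y^2*(4*t + 38) + y*(-224*t^2 - 226*t + 20) - 224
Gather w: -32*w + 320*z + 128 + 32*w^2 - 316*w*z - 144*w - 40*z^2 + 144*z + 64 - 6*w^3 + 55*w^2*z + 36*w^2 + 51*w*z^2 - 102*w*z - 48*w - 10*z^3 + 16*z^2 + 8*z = -6*w^3 + w^2*(55*z + 68) + w*(51*z^2 - 418*z - 224) - 10*z^3 - 24*z^2 + 472*z + 192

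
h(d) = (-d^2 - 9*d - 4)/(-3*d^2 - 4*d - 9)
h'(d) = (-2*d - 9)/(-3*d^2 - 4*d - 9) + (6*d + 4)*(-d^2 - 9*d - 4)/(-3*d^2 - 4*d - 9)^2 = (-23*d^2 - 6*d + 65)/(9*d^4 + 24*d^3 + 70*d^2 + 72*d + 81)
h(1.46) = 0.91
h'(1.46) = 0.02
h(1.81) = 0.90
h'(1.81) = -0.03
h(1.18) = 0.89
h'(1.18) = 0.08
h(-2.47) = -0.70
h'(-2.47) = -0.20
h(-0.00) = 0.44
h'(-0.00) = 0.80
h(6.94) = 0.63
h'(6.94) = -0.03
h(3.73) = 0.78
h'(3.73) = -0.06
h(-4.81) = -0.27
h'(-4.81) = -0.13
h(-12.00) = 0.10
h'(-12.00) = -0.02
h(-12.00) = 0.10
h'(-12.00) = -0.02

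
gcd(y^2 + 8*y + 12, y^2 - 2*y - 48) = y + 6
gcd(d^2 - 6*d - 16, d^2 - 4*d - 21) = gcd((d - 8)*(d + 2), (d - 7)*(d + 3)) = 1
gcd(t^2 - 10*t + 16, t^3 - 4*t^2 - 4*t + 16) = t - 2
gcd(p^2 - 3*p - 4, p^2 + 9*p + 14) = 1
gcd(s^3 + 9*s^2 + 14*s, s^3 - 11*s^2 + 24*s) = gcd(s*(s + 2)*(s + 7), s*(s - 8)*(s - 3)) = s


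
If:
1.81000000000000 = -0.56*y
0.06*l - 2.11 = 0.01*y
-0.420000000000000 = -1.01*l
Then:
No Solution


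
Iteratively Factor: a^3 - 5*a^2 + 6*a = (a - 3)*(a^2 - 2*a) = (a - 3)*(a - 2)*(a)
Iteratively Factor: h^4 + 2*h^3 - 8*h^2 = (h)*(h^3 + 2*h^2 - 8*h) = h^2*(h^2 + 2*h - 8) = h^2*(h + 4)*(h - 2)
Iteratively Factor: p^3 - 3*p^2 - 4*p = (p + 1)*(p^2 - 4*p) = p*(p + 1)*(p - 4)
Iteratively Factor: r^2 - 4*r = (r)*(r - 4)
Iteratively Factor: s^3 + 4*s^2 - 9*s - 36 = (s + 4)*(s^2 - 9) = (s - 3)*(s + 4)*(s + 3)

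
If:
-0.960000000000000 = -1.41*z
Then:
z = 0.68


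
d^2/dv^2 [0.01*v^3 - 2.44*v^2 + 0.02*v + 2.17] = 0.06*v - 4.88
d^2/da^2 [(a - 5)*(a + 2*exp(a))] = 2*a*exp(a) - 6*exp(a) + 2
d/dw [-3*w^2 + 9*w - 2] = 9 - 6*w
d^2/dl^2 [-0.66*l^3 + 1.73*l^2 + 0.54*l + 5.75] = 3.46 - 3.96*l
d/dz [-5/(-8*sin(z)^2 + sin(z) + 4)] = 5*(1 - 16*sin(z))*cos(z)/(sin(z) + 4*cos(2*z))^2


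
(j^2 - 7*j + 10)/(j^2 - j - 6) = (-j^2 + 7*j - 10)/(-j^2 + j + 6)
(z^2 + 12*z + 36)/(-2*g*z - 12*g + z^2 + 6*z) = (z + 6)/(-2*g + z)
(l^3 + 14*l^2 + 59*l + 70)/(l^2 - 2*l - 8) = (l^2 + 12*l + 35)/(l - 4)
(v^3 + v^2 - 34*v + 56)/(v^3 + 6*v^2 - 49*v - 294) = (v^2 - 6*v + 8)/(v^2 - v - 42)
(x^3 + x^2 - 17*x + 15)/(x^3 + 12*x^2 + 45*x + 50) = (x^2 - 4*x + 3)/(x^2 + 7*x + 10)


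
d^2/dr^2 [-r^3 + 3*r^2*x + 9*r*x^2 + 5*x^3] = -6*r + 6*x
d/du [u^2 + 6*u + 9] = 2*u + 6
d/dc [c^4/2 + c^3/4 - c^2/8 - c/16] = 2*c^3 + 3*c^2/4 - c/4 - 1/16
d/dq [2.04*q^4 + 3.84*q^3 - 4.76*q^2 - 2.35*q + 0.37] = 8.16*q^3 + 11.52*q^2 - 9.52*q - 2.35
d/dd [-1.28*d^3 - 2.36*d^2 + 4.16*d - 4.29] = -3.84*d^2 - 4.72*d + 4.16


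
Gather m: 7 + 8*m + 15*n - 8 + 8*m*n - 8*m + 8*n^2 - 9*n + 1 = 8*m*n + 8*n^2 + 6*n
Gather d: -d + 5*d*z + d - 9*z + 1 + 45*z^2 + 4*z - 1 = 5*d*z + 45*z^2 - 5*z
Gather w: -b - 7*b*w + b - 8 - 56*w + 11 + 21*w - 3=w*(-7*b - 35)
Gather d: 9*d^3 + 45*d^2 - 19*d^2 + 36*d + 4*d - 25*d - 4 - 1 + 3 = 9*d^3 + 26*d^2 + 15*d - 2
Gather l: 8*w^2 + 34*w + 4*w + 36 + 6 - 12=8*w^2 + 38*w + 30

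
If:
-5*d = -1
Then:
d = 1/5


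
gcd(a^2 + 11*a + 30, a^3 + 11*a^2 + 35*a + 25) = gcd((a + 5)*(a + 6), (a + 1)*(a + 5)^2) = a + 5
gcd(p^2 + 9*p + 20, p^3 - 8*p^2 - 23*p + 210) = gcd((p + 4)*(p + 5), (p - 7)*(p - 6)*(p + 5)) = p + 5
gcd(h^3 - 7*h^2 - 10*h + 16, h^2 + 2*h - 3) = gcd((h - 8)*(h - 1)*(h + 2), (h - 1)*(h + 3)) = h - 1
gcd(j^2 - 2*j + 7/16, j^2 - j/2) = 1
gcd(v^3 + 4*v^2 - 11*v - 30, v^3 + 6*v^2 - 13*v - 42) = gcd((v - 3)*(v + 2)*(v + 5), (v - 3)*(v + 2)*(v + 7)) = v^2 - v - 6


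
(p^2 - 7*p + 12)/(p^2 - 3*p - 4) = (p - 3)/(p + 1)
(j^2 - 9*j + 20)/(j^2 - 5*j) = (j - 4)/j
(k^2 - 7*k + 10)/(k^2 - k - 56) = (-k^2 + 7*k - 10)/(-k^2 + k + 56)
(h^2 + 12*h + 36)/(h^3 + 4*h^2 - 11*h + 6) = (h + 6)/(h^2 - 2*h + 1)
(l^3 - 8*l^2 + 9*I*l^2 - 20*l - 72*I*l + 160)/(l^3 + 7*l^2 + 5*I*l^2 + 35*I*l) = (l^2 + 4*l*(-2 + I) - 32*I)/(l*(l + 7))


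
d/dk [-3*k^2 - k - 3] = -6*k - 1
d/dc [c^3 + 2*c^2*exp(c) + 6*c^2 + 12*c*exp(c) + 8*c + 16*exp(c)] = 2*c^2*exp(c) + 3*c^2 + 16*c*exp(c) + 12*c + 28*exp(c) + 8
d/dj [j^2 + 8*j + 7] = 2*j + 8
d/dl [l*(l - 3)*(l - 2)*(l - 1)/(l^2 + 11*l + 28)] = (2*l^5 + 27*l^4 - 20*l^3 - 377*l^2 + 616*l - 168)/(l^4 + 22*l^3 + 177*l^2 + 616*l + 784)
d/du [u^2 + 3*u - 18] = 2*u + 3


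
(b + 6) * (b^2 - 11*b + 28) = b^3 - 5*b^2 - 38*b + 168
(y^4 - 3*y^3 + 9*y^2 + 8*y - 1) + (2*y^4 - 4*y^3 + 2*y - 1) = 3*y^4 - 7*y^3 + 9*y^2 + 10*y - 2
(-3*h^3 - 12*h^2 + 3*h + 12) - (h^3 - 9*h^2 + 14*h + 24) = -4*h^3 - 3*h^2 - 11*h - 12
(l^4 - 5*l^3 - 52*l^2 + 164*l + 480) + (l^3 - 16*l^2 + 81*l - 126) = l^4 - 4*l^3 - 68*l^2 + 245*l + 354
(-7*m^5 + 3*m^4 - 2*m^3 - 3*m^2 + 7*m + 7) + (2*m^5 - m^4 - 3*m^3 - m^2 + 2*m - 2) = -5*m^5 + 2*m^4 - 5*m^3 - 4*m^2 + 9*m + 5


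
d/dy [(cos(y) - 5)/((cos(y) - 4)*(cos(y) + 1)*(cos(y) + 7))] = (-77*cos(y) - 11*cos(2*y) + cos(3*y) + 295)*sin(y)/(2*(cos(y) - 4)^2*(cos(y) + 1)^2*(cos(y) + 7)^2)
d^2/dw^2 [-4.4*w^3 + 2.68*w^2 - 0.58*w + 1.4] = 5.36 - 26.4*w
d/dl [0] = 0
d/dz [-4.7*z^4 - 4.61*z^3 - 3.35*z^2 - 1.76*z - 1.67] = -18.8*z^3 - 13.83*z^2 - 6.7*z - 1.76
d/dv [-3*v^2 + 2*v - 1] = 2 - 6*v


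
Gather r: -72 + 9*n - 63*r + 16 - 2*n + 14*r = 7*n - 49*r - 56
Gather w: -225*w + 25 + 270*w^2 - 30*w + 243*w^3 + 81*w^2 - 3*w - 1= 243*w^3 + 351*w^2 - 258*w + 24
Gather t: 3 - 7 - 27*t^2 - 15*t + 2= -27*t^2 - 15*t - 2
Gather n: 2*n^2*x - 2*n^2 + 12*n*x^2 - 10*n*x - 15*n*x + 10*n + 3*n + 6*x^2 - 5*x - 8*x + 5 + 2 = n^2*(2*x - 2) + n*(12*x^2 - 25*x + 13) + 6*x^2 - 13*x + 7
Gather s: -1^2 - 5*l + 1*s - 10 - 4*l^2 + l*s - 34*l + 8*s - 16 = -4*l^2 - 39*l + s*(l + 9) - 27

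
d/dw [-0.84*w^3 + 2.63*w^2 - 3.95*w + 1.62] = -2.52*w^2 + 5.26*w - 3.95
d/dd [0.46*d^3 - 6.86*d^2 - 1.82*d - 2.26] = 1.38*d^2 - 13.72*d - 1.82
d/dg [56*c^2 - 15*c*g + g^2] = -15*c + 2*g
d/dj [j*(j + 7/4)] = 2*j + 7/4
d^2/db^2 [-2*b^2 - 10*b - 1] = -4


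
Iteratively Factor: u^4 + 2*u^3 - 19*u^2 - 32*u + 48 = (u - 4)*(u^3 + 6*u^2 + 5*u - 12) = (u - 4)*(u - 1)*(u^2 + 7*u + 12) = (u - 4)*(u - 1)*(u + 3)*(u + 4)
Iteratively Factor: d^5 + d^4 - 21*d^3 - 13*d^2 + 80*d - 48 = (d - 1)*(d^4 + 2*d^3 - 19*d^2 - 32*d + 48) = (d - 1)*(d + 4)*(d^3 - 2*d^2 - 11*d + 12) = (d - 4)*(d - 1)*(d + 4)*(d^2 + 2*d - 3) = (d - 4)*(d - 1)^2*(d + 4)*(d + 3)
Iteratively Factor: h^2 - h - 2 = (h - 2)*(h + 1)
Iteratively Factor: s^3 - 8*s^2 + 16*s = (s - 4)*(s^2 - 4*s) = s*(s - 4)*(s - 4)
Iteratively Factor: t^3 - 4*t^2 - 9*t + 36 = (t - 4)*(t^2 - 9) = (t - 4)*(t + 3)*(t - 3)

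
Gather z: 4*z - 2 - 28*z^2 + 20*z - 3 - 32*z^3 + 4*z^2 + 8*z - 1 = -32*z^3 - 24*z^2 + 32*z - 6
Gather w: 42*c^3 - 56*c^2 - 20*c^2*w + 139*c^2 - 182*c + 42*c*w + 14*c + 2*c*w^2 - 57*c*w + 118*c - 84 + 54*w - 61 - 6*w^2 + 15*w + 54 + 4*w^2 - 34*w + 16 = 42*c^3 + 83*c^2 - 50*c + w^2*(2*c - 2) + w*(-20*c^2 - 15*c + 35) - 75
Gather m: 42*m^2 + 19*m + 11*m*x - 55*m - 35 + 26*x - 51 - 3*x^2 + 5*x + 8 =42*m^2 + m*(11*x - 36) - 3*x^2 + 31*x - 78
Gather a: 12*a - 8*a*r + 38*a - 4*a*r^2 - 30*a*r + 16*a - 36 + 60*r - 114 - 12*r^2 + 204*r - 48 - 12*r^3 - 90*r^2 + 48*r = a*(-4*r^2 - 38*r + 66) - 12*r^3 - 102*r^2 + 312*r - 198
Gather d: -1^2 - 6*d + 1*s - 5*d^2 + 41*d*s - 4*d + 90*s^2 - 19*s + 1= -5*d^2 + d*(41*s - 10) + 90*s^2 - 18*s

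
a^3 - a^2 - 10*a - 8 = (a - 4)*(a + 1)*(a + 2)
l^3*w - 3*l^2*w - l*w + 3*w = (l - 3)*(l - 1)*(l*w + w)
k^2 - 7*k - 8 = (k - 8)*(k + 1)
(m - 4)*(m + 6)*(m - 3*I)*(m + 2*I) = m^4 + 2*m^3 - I*m^3 - 18*m^2 - 2*I*m^2 + 12*m + 24*I*m - 144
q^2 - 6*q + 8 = (q - 4)*(q - 2)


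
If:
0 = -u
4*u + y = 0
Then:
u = 0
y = 0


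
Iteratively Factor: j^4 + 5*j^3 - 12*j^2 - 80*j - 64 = (j - 4)*(j^3 + 9*j^2 + 24*j + 16) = (j - 4)*(j + 1)*(j^2 + 8*j + 16) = (j - 4)*(j + 1)*(j + 4)*(j + 4)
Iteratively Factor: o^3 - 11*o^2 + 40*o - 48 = (o - 4)*(o^2 - 7*o + 12) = (o - 4)^2*(o - 3)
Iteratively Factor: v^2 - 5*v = (v)*(v - 5)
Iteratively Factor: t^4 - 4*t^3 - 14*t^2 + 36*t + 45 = (t + 1)*(t^3 - 5*t^2 - 9*t + 45) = (t + 1)*(t + 3)*(t^2 - 8*t + 15) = (t - 3)*(t + 1)*(t + 3)*(t - 5)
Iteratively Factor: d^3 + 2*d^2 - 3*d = (d + 3)*(d^2 - d) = (d - 1)*(d + 3)*(d)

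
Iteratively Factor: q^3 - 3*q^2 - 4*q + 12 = (q - 2)*(q^2 - q - 6) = (q - 2)*(q + 2)*(q - 3)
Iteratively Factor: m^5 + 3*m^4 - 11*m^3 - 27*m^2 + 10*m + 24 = (m - 1)*(m^4 + 4*m^3 - 7*m^2 - 34*m - 24) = (m - 1)*(m + 2)*(m^3 + 2*m^2 - 11*m - 12) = (m - 1)*(m + 2)*(m + 4)*(m^2 - 2*m - 3) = (m - 3)*(m - 1)*(m + 2)*(m + 4)*(m + 1)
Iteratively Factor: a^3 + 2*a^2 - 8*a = (a - 2)*(a^2 + 4*a) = a*(a - 2)*(a + 4)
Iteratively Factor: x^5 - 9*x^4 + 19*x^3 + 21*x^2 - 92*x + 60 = (x + 2)*(x^4 - 11*x^3 + 41*x^2 - 61*x + 30) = (x - 2)*(x + 2)*(x^3 - 9*x^2 + 23*x - 15) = (x - 2)*(x - 1)*(x + 2)*(x^2 - 8*x + 15) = (x - 3)*(x - 2)*(x - 1)*(x + 2)*(x - 5)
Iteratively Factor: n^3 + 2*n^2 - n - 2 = (n + 1)*(n^2 + n - 2) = (n - 1)*(n + 1)*(n + 2)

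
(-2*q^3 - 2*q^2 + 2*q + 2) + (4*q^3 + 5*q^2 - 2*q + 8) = 2*q^3 + 3*q^2 + 10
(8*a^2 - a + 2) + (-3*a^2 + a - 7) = 5*a^2 - 5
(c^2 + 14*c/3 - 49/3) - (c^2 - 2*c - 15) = 20*c/3 - 4/3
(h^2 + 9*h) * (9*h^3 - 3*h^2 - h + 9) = 9*h^5 + 78*h^4 - 28*h^3 + 81*h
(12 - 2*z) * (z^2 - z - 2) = -2*z^3 + 14*z^2 - 8*z - 24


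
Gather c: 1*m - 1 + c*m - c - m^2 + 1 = c*(m - 1) - m^2 + m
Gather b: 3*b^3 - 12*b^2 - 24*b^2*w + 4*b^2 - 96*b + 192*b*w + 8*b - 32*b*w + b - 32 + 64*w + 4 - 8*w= 3*b^3 + b^2*(-24*w - 8) + b*(160*w - 87) + 56*w - 28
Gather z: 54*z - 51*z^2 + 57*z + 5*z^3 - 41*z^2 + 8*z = 5*z^3 - 92*z^2 + 119*z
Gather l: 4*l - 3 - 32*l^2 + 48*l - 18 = -32*l^2 + 52*l - 21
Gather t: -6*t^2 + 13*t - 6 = -6*t^2 + 13*t - 6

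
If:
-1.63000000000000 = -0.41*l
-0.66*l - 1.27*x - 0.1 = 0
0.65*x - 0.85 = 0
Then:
No Solution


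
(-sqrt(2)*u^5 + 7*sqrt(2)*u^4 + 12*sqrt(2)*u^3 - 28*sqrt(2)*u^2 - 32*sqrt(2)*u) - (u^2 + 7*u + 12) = -sqrt(2)*u^5 + 7*sqrt(2)*u^4 + 12*sqrt(2)*u^3 - 28*sqrt(2)*u^2 - u^2 - 32*sqrt(2)*u - 7*u - 12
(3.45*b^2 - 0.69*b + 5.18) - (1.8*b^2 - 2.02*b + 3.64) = 1.65*b^2 + 1.33*b + 1.54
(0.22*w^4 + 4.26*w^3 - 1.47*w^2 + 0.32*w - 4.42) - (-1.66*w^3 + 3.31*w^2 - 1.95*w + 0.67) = 0.22*w^4 + 5.92*w^3 - 4.78*w^2 + 2.27*w - 5.09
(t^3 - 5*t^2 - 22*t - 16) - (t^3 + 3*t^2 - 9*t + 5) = -8*t^2 - 13*t - 21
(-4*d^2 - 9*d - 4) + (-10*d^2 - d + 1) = -14*d^2 - 10*d - 3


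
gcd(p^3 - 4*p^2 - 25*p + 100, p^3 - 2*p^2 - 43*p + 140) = p^2 - 9*p + 20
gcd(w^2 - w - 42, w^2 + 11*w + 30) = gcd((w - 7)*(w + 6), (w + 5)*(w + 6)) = w + 6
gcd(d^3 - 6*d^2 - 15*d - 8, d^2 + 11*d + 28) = 1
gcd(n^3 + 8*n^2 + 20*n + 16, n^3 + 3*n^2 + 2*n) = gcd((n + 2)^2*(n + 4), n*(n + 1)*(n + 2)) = n + 2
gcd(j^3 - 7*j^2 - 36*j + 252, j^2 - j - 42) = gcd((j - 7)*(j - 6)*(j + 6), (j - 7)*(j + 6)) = j^2 - j - 42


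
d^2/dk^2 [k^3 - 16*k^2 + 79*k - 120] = 6*k - 32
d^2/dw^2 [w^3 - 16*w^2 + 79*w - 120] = 6*w - 32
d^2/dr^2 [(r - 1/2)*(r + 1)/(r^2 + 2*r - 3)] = (-3*r^3 + 15*r^2 + 3*r + 17)/(r^6 + 6*r^5 + 3*r^4 - 28*r^3 - 9*r^2 + 54*r - 27)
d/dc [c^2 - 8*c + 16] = 2*c - 8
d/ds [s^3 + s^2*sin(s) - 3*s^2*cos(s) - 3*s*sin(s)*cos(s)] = 3*s^2*sin(s) + s^2*cos(s) + 3*s^2 + 2*s*sin(s) - 6*s*cos(s) - 3*s*cos(2*s) - 3*sin(2*s)/2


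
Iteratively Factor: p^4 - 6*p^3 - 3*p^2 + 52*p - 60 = (p - 5)*(p^3 - p^2 - 8*p + 12) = (p - 5)*(p + 3)*(p^2 - 4*p + 4) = (p - 5)*(p - 2)*(p + 3)*(p - 2)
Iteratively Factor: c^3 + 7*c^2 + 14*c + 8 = (c + 1)*(c^2 + 6*c + 8) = (c + 1)*(c + 4)*(c + 2)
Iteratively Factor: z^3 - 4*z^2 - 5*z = (z)*(z^2 - 4*z - 5) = z*(z - 5)*(z + 1)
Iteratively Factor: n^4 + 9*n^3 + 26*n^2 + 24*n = (n + 2)*(n^3 + 7*n^2 + 12*n) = n*(n + 2)*(n^2 + 7*n + 12) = n*(n + 2)*(n + 3)*(n + 4)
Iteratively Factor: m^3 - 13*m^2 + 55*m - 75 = (m - 5)*(m^2 - 8*m + 15) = (m - 5)^2*(m - 3)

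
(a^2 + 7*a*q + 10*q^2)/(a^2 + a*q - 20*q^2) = (-a - 2*q)/(-a + 4*q)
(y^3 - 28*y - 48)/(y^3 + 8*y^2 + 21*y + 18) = (y^2 - 2*y - 24)/(y^2 + 6*y + 9)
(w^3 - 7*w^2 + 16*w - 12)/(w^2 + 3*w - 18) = (w^2 - 4*w + 4)/(w + 6)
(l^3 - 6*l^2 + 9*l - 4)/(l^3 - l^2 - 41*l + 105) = (l^3 - 6*l^2 + 9*l - 4)/(l^3 - l^2 - 41*l + 105)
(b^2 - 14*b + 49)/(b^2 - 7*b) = (b - 7)/b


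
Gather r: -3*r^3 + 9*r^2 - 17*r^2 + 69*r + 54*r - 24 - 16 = -3*r^3 - 8*r^2 + 123*r - 40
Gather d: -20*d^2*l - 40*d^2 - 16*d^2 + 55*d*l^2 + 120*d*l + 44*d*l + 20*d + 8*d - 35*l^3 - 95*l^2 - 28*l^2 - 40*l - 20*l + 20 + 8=d^2*(-20*l - 56) + d*(55*l^2 + 164*l + 28) - 35*l^3 - 123*l^2 - 60*l + 28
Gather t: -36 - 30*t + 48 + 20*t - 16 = -10*t - 4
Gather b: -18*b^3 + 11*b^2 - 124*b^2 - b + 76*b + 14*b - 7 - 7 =-18*b^3 - 113*b^2 + 89*b - 14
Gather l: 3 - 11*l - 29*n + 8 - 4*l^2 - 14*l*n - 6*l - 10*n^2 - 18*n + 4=-4*l^2 + l*(-14*n - 17) - 10*n^2 - 47*n + 15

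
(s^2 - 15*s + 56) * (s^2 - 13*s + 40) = s^4 - 28*s^3 + 291*s^2 - 1328*s + 2240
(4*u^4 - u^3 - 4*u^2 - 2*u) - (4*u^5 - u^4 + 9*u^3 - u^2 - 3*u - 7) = -4*u^5 + 5*u^4 - 10*u^3 - 3*u^2 + u + 7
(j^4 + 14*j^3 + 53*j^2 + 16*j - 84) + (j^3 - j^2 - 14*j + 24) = j^4 + 15*j^3 + 52*j^2 + 2*j - 60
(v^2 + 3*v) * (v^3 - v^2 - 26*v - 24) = v^5 + 2*v^4 - 29*v^3 - 102*v^2 - 72*v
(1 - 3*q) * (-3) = 9*q - 3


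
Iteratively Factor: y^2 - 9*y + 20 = (y - 4)*(y - 5)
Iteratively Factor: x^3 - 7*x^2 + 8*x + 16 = (x + 1)*(x^2 - 8*x + 16) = (x - 4)*(x + 1)*(x - 4)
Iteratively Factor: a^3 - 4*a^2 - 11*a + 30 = (a - 5)*(a^2 + a - 6) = (a - 5)*(a - 2)*(a + 3)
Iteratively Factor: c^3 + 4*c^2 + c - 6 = (c + 2)*(c^2 + 2*c - 3) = (c + 2)*(c + 3)*(c - 1)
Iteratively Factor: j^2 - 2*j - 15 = (j - 5)*(j + 3)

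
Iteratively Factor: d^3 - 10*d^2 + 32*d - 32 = (d - 4)*(d^2 - 6*d + 8) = (d - 4)^2*(d - 2)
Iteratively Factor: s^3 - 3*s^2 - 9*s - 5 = (s + 1)*(s^2 - 4*s - 5) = (s - 5)*(s + 1)*(s + 1)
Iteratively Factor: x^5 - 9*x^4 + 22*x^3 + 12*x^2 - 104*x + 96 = (x - 2)*(x^4 - 7*x^3 + 8*x^2 + 28*x - 48) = (x - 2)^2*(x^3 - 5*x^2 - 2*x + 24) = (x - 4)*(x - 2)^2*(x^2 - x - 6) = (x - 4)*(x - 2)^2*(x + 2)*(x - 3)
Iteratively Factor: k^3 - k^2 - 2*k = (k)*(k^2 - k - 2) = k*(k + 1)*(k - 2)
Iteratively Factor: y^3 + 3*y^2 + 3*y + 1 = (y + 1)*(y^2 + 2*y + 1) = (y + 1)^2*(y + 1)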